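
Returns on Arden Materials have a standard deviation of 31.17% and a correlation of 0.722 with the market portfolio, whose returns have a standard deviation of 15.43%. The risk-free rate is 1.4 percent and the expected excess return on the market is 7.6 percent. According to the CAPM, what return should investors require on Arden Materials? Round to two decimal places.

β = ρ × σ_i / σ_m = 0.722 × 31.17% / 15.43% = 1.4585
E(R) = 1.4% + 1.4585 × 7.6% = 12.48%

12.48%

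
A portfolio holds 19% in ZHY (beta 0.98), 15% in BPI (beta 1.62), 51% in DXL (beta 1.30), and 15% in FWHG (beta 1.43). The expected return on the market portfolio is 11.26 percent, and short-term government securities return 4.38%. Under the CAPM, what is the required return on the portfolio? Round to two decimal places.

13.37%

β_P = Σ w_i β_i = 0.19×0.98 + 0.15×1.62 + 0.51×1.30 + 0.15×1.43 = 1.3067
MRP = 11.26% − 4.38% = 6.88%
E(R_P) = R_f + β_P × MRP = 4.38% + 1.3067 × 6.88% = 13.37%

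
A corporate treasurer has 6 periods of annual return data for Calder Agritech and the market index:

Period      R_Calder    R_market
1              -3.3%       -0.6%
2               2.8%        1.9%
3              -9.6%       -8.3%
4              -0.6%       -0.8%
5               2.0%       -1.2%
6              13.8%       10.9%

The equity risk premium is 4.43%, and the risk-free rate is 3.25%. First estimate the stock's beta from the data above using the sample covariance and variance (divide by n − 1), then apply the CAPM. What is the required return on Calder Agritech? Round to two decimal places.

Mean R_i = (-3.3 + 2.8 − 9.6 − 0.6 + 2.0 + 13.8) / 6 = 0.8500%
Mean R_m = (-0.6 + 1.9 − 8.3 − 0.8 − 1.2 + 10.9) / 6 = 0.3167%
Σ(R_i − R̄_i)(R_m − R̄_m) = 233.8650  ⇒  Cov = 233.8650 / 5 = 46.7730
Σ(R_m − R̄_m)² = 193.1483  ⇒  Var(R_m) = 193.1483 / 5 = 38.6297
β = Cov / Var(R_m) = 46.7730 / 38.6297 = 1.2108
E(R) = R_f + β × MRP = 3.25% + 1.2108 × 4.43% = 8.61%

8.61%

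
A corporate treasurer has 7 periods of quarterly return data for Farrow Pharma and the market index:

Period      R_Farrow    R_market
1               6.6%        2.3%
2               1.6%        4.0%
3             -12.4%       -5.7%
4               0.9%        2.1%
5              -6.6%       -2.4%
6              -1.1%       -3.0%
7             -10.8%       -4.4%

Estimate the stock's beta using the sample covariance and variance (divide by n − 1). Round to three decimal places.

Mean R_i = (6.6 + 1.6 − 12.4 + 0.9 − 6.6 − 1.1 − 10.8) / 7 = -3.1143%
Mean R_m = (2.3 + 4.0 − 5.7 + 2.1 − 2.4 − 3.0 − 4.4) / 7 = -1.0143%
Σ(R_i − R̄_i)(R_m − R̄_m) = 138.6986  ⇒  Cov = 138.6986 / 6 = 23.1164
Σ(R_m − R̄_m)² = 85.1086  ⇒  Var(R_m) = 85.1086 / 6 = 14.1848
β = Cov / Var(R_m) = 23.1164 / 14.1848 = 1.6297

1.630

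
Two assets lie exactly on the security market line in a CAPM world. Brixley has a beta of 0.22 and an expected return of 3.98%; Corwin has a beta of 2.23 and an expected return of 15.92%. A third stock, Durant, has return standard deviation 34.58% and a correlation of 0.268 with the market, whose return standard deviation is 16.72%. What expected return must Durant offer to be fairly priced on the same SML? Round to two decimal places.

5.97%

MRP = (15.92% − 3.98%) / (2.23 − 0.22) = 5.9403%
R_f = 3.98% − 0.22 × 5.9403% = 2.6731%
β_Durant = ρ·σ_i/σ_m = 0.268 × 34.58 / 16.72 = 0.5543
E(R_Durant) = R_f + β × MRP = 2.6731% + 0.5543 × 5.9403% = 5.97%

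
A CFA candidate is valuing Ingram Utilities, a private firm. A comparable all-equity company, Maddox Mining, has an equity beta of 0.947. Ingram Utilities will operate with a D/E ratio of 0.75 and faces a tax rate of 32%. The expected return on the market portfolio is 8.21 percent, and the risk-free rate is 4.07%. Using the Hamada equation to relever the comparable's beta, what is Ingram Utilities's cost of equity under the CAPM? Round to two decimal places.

9.99%

β_L = β_U × [1 + (1 − t)(D/E)] = 0.947 × [1 + (1 − 0.32) × 0.75]
    = 0.947 × [1 + 0.68 × 0.75] = 0.947 × 1.5100 = 1.4300
MRP = 8.21% − 4.07% = 4.14%
E(R) = R_f + β_L × MRP = 4.07% + 1.4300 × 4.14% = 9.99%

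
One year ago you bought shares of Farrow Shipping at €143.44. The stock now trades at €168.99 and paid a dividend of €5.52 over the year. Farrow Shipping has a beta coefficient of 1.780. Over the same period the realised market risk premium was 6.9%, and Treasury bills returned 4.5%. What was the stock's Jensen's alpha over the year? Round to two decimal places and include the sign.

+4.88%

Realised HPR = (P1 + D1 − P0) / P0 = (168.99 + 5.52 − 143.44) / 143.44 = 31.07 / 143.44 = 21.6606%
CAPM required = R_f + β·MRP = 4.5% + 1.780 × 6.9% = 16.7820%
α = realised − required = 21.6606% − 16.7820% = +4.88%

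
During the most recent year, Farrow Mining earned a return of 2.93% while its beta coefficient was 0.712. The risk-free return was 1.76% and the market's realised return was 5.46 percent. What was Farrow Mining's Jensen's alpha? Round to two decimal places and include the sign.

Market excess return = 5.46% − 1.76% = 3.70%
CAPM benchmark = R_f + β(R_m − R_f) = 1.76% + 0.712 × 3.70% = 4.39440%
α = actual − benchmark = 2.93% − 4.39440% = -1.46%

-1.46%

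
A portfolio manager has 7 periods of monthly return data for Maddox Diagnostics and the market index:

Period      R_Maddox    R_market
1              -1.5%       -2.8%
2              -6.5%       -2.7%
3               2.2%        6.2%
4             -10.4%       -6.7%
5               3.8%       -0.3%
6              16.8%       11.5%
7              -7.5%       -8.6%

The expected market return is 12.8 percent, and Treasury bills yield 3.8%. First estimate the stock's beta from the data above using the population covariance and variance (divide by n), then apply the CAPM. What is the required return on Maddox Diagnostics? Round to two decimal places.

Mean R_i = (-1.5 − 6.5 + 2.2 − 10.4 + 3.8 + 16.8 − 7.5) / 7 = -0.4429%
Mean R_m = (-2.8 − 2.7 + 6.2 − 6.7 − 0.3 + 11.5 − 8.6) / 7 = -0.4857%
Σ(R_i − R̄_i)(R_m − R̄_m) = 360.1243  ⇒  Cov = 360.1243 / 7 = 51.4463
Σ(R_m − R̄_m)² = 303.1086  ⇒  Var(R_m) = 303.1086 / 7 = 43.3012
β = Cov / Var(R_m) = 51.4463 / 43.3012 = 1.1881
MRP = 12.8% − 3.8% = 9.00%
E(R) = R_f + β × MRP = 3.8% + 1.1881 × 9.0% = 14.49%

14.49%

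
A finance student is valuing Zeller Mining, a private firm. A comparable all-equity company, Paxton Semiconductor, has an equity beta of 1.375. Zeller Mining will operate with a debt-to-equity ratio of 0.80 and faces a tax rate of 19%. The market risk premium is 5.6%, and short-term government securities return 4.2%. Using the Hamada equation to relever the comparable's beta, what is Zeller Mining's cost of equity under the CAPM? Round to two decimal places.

β_L = β_U × [1 + (1 − t)(D/E)] = 1.375 × [1 + (1 − 0.19) × 0.80]
    = 1.375 × [1 + 0.81 × 0.80] = 1.375 × 1.6480 = 2.2660
E(R) = R_f + β_L × MRP = 4.2% + 2.2660 × 5.6% = 16.89%

16.89%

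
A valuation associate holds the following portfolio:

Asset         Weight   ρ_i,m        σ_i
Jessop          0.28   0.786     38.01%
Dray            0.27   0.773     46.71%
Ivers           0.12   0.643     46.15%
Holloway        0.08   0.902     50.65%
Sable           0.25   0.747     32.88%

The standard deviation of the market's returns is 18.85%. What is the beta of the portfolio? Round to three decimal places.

β_Jessop = 0.786 × 38.01% / 18.85% = 1.5849
β_Dray = 0.773 × 46.71% / 18.85% = 1.9155
β_Ivers = 0.643 × 46.15% / 18.85% = 1.5742
β_Holloway = 0.902 × 50.65% / 18.85% = 2.4237
β_Sable = 0.747 × 32.88% / 18.85% = 1.3030
β_P = Σ w_i β_i = 0.28×1.5849 + 0.27×1.9155 + 0.12×1.5742 + 0.08×2.4237 + 0.25×1.3030 = 1.6695

1.670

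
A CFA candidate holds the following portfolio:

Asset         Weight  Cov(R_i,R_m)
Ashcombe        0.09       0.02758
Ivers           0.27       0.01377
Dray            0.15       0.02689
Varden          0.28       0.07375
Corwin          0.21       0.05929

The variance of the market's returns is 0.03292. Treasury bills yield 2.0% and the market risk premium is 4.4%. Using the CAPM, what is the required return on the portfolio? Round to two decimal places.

7.79%

β_Ashcombe = 0.02758 / 0.03292 = 0.8378
β_Ivers = 0.01377 / 0.03292 = 0.4183
β_Dray = 0.02689 / 0.03292 = 0.8168
β_Varden = 0.07375 / 0.03292 = 2.2403
β_Corwin = 0.05929 / 0.03292 = 1.8010
β_P = Σ w_i β_i = 0.09×0.8378 + 0.27×0.4183 + 0.15×0.8168 + 0.28×2.2403 + 0.21×1.8010 = 1.3164
E(R_P) = R_f + β_P × MRP = 2.0% + 1.3164 × 4.4% = 7.79%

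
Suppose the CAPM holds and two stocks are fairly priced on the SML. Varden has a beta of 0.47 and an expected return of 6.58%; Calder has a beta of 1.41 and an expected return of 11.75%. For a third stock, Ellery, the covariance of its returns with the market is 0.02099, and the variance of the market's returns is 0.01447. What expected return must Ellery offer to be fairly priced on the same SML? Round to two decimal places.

MRP = (11.75% − 6.58%) / (1.41 − 0.47) = 5.5000%
R_f = 6.58% − 0.47 × 5.5000% = 3.9950%
β_Ellery = Cov / Var(R_m) = 0.02099 / 0.01447 = 1.4506
E(R_Ellery) = R_f + β × MRP = 3.9950% + 1.4506 × 5.5000% = 11.97%

11.97%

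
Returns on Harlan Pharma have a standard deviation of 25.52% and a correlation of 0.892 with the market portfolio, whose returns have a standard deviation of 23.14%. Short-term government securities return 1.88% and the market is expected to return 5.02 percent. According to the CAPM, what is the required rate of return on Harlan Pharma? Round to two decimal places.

4.97%

β = ρ × σ_i / σ_m = 0.892 × 25.52% / 23.14% = 0.9837
MRP = 5.02% − 1.88% = 3.14%
E(R) = 1.88% + 0.9837 × 3.14% = 4.97%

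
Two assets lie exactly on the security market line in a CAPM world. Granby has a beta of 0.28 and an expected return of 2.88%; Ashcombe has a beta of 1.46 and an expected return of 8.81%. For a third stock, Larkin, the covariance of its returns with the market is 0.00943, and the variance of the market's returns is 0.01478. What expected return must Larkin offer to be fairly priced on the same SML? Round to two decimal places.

4.68%

MRP = (8.81% − 2.88%) / (1.46 − 0.28) = 5.0254%
R_f = 2.88% − 0.28 × 5.0254% = 1.4729%
β_Larkin = Cov / Var(R_m) = 0.00943 / 0.01478 = 0.6380
E(R_Larkin) = R_f + β × MRP = 1.4729% + 0.6380 × 5.0254% = 4.68%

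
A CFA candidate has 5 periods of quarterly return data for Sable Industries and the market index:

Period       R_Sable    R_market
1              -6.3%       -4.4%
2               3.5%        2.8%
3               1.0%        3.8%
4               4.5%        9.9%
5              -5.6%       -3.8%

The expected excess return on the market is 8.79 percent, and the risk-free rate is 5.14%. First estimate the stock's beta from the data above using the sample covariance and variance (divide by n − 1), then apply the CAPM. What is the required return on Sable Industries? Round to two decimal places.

12.15%

Mean R_i = (-6.3 + 3.5 + 1.0 + 4.5 − 5.6) / 5 = -0.5800%
Mean R_m = (-4.4 + 2.8 + 3.8 + 9.9 − 3.8) / 5 = 1.6600%
Σ(R_i − R̄_i)(R_m − R̄_m) = 111.9640  ⇒  Cov = 111.9640 / 4 = 27.9910
Σ(R_m − R̄_m)² = 140.3120  ⇒  Var(R_m) = 140.3120 / 4 = 35.0780
β = Cov / Var(R_m) = 27.9910 / 35.0780 = 0.7980
E(R) = R_f + β × MRP = 5.14% + 0.7980 × 8.79% = 12.15%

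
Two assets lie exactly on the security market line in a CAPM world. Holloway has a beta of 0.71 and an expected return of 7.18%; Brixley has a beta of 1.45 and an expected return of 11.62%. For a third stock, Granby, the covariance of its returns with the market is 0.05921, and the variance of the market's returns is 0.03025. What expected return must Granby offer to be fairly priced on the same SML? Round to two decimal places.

MRP = (11.62% − 7.18%) / (1.45 − 0.71) = 6.0000%
R_f = 7.18% − 0.71 × 6.0000% = 2.9200%
β_Granby = Cov / Var(R_m) = 0.05921 / 0.03025 = 1.9574
E(R_Granby) = R_f + β × MRP = 2.9200% + 1.9574 × 6.0000% = 14.66%

14.66%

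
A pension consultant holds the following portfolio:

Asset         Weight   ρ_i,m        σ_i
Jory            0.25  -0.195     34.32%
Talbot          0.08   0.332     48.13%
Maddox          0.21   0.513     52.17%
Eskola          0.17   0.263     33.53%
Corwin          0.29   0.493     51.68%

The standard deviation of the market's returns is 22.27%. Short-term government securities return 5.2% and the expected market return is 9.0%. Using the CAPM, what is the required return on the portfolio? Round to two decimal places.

β_Jory = -0.195 × 34.32% / 22.27% = -0.3005
β_Talbot = 0.332 × 48.13% / 22.27% = 0.7175
β_Maddox = 0.513 × 52.17% / 22.27% = 1.2018
β_Eskola = 0.263 × 33.53% / 22.27% = 0.3960
β_Corwin = 0.493 × 51.68% / 22.27% = 1.1441
β_P = Σ w_i β_i = 0.25×-0.3005 + 0.08×0.7175 + 0.21×1.2018 + 0.17×0.3960 + 0.29×1.1441 = 0.6338
MRP = 9.0% − 5.2% = 3.80%
E(R_P) = R_f + β_P × MRP = 5.2% + 0.6338 × 3.8% = 7.61%

7.61%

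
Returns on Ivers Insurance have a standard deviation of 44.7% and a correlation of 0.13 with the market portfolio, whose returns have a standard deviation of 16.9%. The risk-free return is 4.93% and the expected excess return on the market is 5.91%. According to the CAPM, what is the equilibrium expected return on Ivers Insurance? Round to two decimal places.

6.96%

β = ρ × σ_i / σ_m = 0.13 × 44.7% / 16.9% = 0.3438
E(R) = 4.93% + 0.3438 × 5.91% = 6.96%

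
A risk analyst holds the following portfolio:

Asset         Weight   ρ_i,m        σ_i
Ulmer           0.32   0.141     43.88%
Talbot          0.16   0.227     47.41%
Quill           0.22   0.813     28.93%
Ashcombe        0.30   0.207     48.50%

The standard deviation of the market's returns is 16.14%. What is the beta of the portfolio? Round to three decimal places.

0.737

β_Ulmer = 0.141 × 43.88% / 16.14% = 0.3833
β_Talbot = 0.227 × 47.41% / 16.14% = 0.6668
β_Quill = 0.813 × 28.93% / 16.14% = 1.4573
β_Ashcombe = 0.207 × 48.50% / 16.14% = 0.6220
β_P = Σ w_i β_i = 0.32×0.3833 + 0.16×0.6668 + 0.22×1.4573 + 0.30×0.6220 = 0.7366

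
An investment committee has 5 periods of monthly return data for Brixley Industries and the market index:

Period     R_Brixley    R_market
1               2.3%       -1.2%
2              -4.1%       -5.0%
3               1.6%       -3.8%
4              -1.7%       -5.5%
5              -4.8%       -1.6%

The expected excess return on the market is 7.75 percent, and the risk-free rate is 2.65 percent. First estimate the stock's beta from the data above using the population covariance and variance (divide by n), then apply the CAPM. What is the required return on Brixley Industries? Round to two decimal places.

Mean R_i = (2.3 − 4.1 + 1.6 − 1.7 − 4.8) / 5 = -1.3400%
Mean R_m = (-1.2 − 5.0 − 3.8 − 5.5 − 1.6) / 5 = -3.4200%
Σ(R_i − R̄_i)(R_m − R̄_m) = 5.7760  ⇒  Cov = 5.7760 / 5 = 1.1552
Σ(R_m − R̄_m)² = 15.2080  ⇒  Var(R_m) = 15.2080 / 5 = 3.0416
β = Cov / Var(R_m) = 1.1552 / 3.0416 = 0.3798
E(R) = R_f + β × MRP = 2.65% + 0.3798 × 7.75% = 5.59%

5.59%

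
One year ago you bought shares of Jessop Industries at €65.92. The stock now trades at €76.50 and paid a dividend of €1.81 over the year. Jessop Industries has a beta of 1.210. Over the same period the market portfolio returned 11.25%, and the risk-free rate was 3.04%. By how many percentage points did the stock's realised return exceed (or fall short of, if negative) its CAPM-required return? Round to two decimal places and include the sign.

+5.82%

Realised HPR = (P1 + D1 − P0) / P0 = (76.50 + 1.81 − 65.92) / 65.92 = 12.39 / 65.92 = 18.7955%
MRP = 11.25% − 3.04% = 8.21%
CAPM required = R_f + β·MRP = 3.04% + 1.210 × 8.21% = 12.97410%
α = realised − required = 18.7955% − 12.97410% = +5.82%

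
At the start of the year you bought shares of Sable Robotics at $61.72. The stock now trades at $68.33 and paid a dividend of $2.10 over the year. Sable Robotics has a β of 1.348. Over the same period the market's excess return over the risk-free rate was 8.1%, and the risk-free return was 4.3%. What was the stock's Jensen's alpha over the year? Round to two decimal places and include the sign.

Realised HPR = (P1 + D1 − P0) / P0 = (68.33 + 2.10 − 61.72) / 61.72 = 8.71 / 61.72 = 14.1121%
CAPM required = R_f + β·MRP = 4.3% + 1.348 × 8.1% = 15.2188%
α = realised − required = 14.1121% − 15.2188% = -1.11%

-1.11%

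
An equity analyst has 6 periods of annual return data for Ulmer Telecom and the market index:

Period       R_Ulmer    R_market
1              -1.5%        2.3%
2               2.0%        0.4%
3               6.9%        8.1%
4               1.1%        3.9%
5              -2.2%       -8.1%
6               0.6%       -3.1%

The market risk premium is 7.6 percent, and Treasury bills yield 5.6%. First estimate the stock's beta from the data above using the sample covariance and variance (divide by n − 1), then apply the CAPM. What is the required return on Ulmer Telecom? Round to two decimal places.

Mean R_i = (-1.5 + 2.0 + 6.9 + 1.1 − 2.2 + 0.6) / 6 = 1.1500%
Mean R_m = (2.3 + 0.4 + 8.1 + 3.9 − 8.1 − 3.1) / 6 = 0.5833%
Σ(R_i − R̄_i)(R_m − R̄_m) = 69.4650  ⇒  Cov = 69.4650 / 5 = 13.8930
Σ(R_m − R̄_m)² = 159.4483  ⇒  Var(R_m) = 159.4483 / 5 = 31.8897
β = Cov / Var(R_m) = 13.8930 / 31.8897 = 0.4357
E(R) = R_f + β × MRP = 5.6% + 0.4357 × 7.6% = 8.91%

8.91%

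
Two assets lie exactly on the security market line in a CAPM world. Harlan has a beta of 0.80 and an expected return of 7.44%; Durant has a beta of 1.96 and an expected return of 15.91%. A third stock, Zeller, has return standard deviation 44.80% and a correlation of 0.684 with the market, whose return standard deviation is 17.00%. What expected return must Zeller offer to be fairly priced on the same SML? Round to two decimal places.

14.76%

MRP = (15.91% − 7.44%) / (1.96 − 0.80) = 7.3017%
R_f = 7.44% − 0.80 × 7.3017% = 1.5986%
β_Zeller = ρ·σ_i/σ_m = 0.684 × 44.80 / 17.00 = 1.8025
E(R_Zeller) = R_f + β × MRP = 1.5986% + 1.8025 × 7.3017% = 14.76%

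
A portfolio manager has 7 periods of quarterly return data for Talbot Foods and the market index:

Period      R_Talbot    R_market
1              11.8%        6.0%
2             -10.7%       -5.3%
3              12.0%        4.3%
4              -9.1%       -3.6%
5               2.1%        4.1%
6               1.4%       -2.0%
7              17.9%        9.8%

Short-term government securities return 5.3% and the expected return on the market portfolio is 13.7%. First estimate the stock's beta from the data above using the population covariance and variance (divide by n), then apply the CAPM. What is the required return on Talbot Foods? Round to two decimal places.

20.78%

Mean R_i = (11.8 − 10.7 + 12.0 − 9.1 + 2.1 + 1.4 + 17.9) / 7 = 3.6286%
Mean R_m = (6.0 − 5.3 + 4.3 − 3.6 + 4.1 − 2.0 + 9.8) / 7 = 1.9000%
Σ(R_i − R̄_i)(R_m − R̄_m) = 344.8400  ⇒  Cov = 344.8400 / 7 = 49.2629
Σ(R_m − R̄_m)² = 187.1200  ⇒  Var(R_m) = 187.1200 / 7 = 26.7314
β = Cov / Var(R_m) = 49.2629 / 26.7314 = 1.8429
MRP = 13.7% − 5.3% = 8.40%
E(R) = R_f + β × MRP = 5.3% + 1.8429 × 8.4% = 20.78%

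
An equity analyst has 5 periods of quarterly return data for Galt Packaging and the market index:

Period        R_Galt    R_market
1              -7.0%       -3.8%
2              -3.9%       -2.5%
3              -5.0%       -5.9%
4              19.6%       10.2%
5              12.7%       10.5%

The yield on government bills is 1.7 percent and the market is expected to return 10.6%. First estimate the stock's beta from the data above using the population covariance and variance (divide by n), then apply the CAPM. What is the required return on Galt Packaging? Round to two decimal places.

14.64%

Mean R_i = (-7.0 − 3.9 − 5.0 + 19.6 + 12.7) / 5 = 3.2800%
Mean R_m = (-3.8 − 2.5 − 5.9 + 10.2 + 10.5) / 5 = 1.7000%
Σ(R_i − R̄_i)(R_m − R̄_m) = 371.2400  ⇒  Cov = 371.2400 / 5 = 74.2480
Σ(R_m − R̄_m)² = 255.3400  ⇒  Var(R_m) = 255.3400 / 5 = 51.0680
β = Cov / Var(R_m) = 74.2480 / 51.0680 = 1.4539
MRP = 10.6% − 1.7% = 8.90%
E(R) = R_f + β × MRP = 1.7% + 1.4539 × 8.9% = 14.64%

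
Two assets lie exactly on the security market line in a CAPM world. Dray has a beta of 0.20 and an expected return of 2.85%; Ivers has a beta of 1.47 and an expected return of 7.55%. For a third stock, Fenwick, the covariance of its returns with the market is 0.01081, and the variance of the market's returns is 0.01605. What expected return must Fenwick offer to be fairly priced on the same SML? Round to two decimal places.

MRP = (7.55% − 2.85%) / (1.47 − 0.20) = 3.7008%
R_f = 2.85% − 0.20 × 3.7008% = 2.1098%
β_Fenwick = Cov / Var(R_m) = 0.01081 / 0.01605 = 0.6735
E(R_Fenwick) = R_f + β × MRP = 2.1098% + 0.6735 × 3.7008% = 4.60%

4.60%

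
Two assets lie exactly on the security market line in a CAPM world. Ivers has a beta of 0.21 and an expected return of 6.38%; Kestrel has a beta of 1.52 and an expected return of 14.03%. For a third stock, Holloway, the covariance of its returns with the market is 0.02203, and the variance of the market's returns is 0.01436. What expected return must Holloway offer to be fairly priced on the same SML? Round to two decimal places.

MRP = (14.03% − 6.38%) / (1.52 − 0.21) = 5.8397%
R_f = 6.38% − 0.21 × 5.8397% = 5.1537%
β_Holloway = Cov / Var(R_m) = 0.02203 / 0.01436 = 1.5341
E(R_Holloway) = R_f + β × MRP = 5.1537% + 1.5341 × 5.8397% = 14.11%

14.11%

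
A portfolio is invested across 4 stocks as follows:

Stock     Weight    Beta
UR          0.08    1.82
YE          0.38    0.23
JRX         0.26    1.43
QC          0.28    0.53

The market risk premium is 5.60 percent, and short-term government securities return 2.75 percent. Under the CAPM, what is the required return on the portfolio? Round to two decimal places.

β_P = Σ w_i β_i = 0.08×1.82 + 0.38×0.23 + 0.26×1.43 + 0.28×0.53 = 0.7532
E(R_P) = R_f + β_P × MRP = 2.75% + 0.7532 × 5.60% = 6.97%

6.97%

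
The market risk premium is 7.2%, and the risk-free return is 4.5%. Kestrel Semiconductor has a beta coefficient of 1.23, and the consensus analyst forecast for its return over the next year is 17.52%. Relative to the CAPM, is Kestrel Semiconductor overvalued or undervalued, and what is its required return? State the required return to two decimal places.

Undervalued; required return 13.36%

Required return = R_f + β·MRP = 4.5% + 1.23 × 7.2% = 13.36%
Forecast 17.52% > required 13.36% → the stock plots above the SML → undervalued.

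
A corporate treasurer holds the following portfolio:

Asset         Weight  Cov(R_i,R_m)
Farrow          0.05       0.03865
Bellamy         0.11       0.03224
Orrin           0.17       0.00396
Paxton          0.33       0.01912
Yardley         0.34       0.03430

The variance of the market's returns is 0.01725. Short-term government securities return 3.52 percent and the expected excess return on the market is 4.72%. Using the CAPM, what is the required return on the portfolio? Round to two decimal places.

10.12%

β_Farrow = 0.03865 / 0.01725 = 2.2406
β_Bellamy = 0.03224 / 0.01725 = 1.8690
β_Orrin = 0.00396 / 0.01725 = 0.2296
β_Paxton = 0.01912 / 0.01725 = 1.1084
β_Yardley = 0.03430 / 0.01725 = 1.9884
β_P = Σ w_i β_i = 0.05×2.2406 + 0.11×1.8690 + 0.17×0.2296 + 0.33×1.1084 + 0.34×1.9884 = 1.3985
E(R_P) = R_f + β_P × MRP = 3.52% + 1.3985 × 4.72% = 10.12%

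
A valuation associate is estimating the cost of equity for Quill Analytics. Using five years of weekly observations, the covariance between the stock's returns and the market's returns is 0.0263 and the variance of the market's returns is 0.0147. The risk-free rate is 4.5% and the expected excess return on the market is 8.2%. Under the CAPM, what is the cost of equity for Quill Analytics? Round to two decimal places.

19.17%

β = Cov(R_i, R_m) / Var(R_m) = 0.0263 / 0.0147 = 1.7891
E(R) = R_f + β × MRP = 4.5% + 1.7891 × 8.2% = 19.17%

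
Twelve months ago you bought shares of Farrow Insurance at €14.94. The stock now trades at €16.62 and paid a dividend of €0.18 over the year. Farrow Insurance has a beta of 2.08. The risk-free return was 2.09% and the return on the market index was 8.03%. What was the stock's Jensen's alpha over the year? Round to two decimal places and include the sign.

Realised HPR = (P1 + D1 − P0) / P0 = (16.62 + 0.18 − 14.94) / 14.94 = 1.86 / 14.94 = 12.4498%
MRP = 8.03% − 2.09% = 5.94%
CAPM required = R_f + β·MRP = 2.09% + 2.08 × 5.94% = 14.4452%
α = realised − required = 12.4498% − 14.4452% = -2.00%

-2.00%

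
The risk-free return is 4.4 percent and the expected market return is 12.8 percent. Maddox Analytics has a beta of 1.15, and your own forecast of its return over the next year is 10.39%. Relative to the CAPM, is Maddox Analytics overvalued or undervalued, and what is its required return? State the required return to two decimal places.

Overvalued; required return 14.06%

MRP = 12.8% − 4.4% = 8.40%
Required return = R_f + β·MRP = 4.4% + 1.15 × 8.4% = 14.06%
Forecast 10.39% < required 14.06% → the stock plots below the SML → overvalued.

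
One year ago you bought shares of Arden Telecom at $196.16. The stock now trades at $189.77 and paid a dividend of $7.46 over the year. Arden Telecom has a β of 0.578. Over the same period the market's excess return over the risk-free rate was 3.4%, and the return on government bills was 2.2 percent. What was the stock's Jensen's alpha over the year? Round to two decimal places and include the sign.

Realised HPR = (P1 + D1 − P0) / P0 = (189.77 + 7.46 − 196.16) / 196.16 = 1.07 / 196.16 = 0.5455%
CAPM required = R_f + β·MRP = 2.2% + 0.578 × 3.4% = 4.1652%
α = realised − required = 0.5455% − 4.1652% = -3.62%

-3.62%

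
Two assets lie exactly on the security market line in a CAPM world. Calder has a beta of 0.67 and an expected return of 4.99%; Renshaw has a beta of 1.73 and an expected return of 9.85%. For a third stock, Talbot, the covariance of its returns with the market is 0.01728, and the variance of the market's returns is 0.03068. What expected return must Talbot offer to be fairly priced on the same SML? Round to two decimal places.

4.50%

MRP = (9.85% − 4.99%) / (1.73 − 0.67) = 4.5849%
R_f = 4.99% − 0.67 × 4.5849% = 1.9181%
β_Talbot = Cov / Var(R_m) = 0.01728 / 0.03068 = 0.5632
E(R_Talbot) = R_f + β × MRP = 1.9181% + 0.5632 × 4.5849% = 4.50%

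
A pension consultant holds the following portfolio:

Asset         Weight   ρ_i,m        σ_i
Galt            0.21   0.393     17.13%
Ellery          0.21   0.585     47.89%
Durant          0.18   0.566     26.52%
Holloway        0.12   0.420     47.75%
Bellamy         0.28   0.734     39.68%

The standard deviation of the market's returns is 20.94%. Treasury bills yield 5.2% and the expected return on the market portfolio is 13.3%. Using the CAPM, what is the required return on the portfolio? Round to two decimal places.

β_Galt = 0.393 × 17.13% / 20.94% = 0.3215
β_Ellery = 0.585 × 47.89% / 20.94% = 1.3379
β_Durant = 0.566 × 26.52% / 20.94% = 0.7168
β_Holloway = 0.420 × 47.75% / 20.94% = 0.9577
β_Bellamy = 0.734 × 39.68% / 20.94% = 1.3909
β_P = Σ w_i β_i = 0.21×0.3215 + 0.21×1.3379 + 0.18×0.7168 + 0.12×0.9577 + 0.28×1.3909 = 0.9819
MRP = 13.3% − 5.2% = 8.10%
E(R_P) = R_f + β_P × MRP = 5.2% + 0.9819 × 8.1% = 13.15%

13.15%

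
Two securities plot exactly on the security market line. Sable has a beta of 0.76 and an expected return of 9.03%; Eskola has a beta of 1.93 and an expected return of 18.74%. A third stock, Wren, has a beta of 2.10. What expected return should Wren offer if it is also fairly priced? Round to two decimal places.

MRP (SML slope) = (18.74% − 9.03%) / (1.93 − 0.76) = 9.71% / 1.17 = 8.2991%
R_f (intercept) = 9.03% − 0.76 × 8.2991% = 2.7227%
E(R_Wren) = R_f + β × MRP = 2.7227% + 2.10 × 8.2991% = 20.15%

20.15%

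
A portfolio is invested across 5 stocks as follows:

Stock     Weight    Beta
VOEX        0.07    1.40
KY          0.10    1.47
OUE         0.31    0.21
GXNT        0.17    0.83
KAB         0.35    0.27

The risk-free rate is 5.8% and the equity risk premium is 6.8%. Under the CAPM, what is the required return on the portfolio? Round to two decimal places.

β_P = Σ w_i β_i = 0.07×1.40 + 0.10×1.47 + 0.31×0.21 + 0.17×0.83 + 0.35×0.27 = 0.5457
E(R_P) = R_f + β_P × MRP = 5.8% + 0.5457 × 6.8% = 9.51%

9.51%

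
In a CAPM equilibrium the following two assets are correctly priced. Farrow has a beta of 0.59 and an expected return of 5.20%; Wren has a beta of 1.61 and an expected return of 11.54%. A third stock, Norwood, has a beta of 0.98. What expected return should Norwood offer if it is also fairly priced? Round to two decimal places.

7.62%

MRP (SML slope) = (11.54% − 5.20%) / (1.61 − 0.59) = 6.34% / 1.02 = 6.2157%
R_f (intercept) = 5.20% − 0.59 × 6.2157% = 1.5327%
E(R_Norwood) = R_f + β × MRP = 1.5327% + 0.98 × 6.2157% = 7.62%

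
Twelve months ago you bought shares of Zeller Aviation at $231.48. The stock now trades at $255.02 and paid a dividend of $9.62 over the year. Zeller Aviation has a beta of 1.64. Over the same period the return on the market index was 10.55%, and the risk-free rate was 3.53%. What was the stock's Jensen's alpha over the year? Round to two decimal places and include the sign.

Realised HPR = (P1 + D1 − P0) / P0 = (255.02 + 9.62 − 231.48) / 231.48 = 33.16 / 231.48 = 14.3252%
MRP = 10.55% − 3.53% = 7.02%
CAPM required = R_f + β·MRP = 3.53% + 1.64 × 7.02% = 15.0428%
α = realised − required = 14.3252% − 15.0428% = -0.72%

-0.72%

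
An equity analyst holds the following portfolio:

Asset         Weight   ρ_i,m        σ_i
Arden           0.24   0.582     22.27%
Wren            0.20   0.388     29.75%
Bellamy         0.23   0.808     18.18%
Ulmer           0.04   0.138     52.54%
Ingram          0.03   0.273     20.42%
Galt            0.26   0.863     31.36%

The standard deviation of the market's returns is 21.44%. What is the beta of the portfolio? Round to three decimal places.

β_Arden = 0.582 × 22.27% / 21.44% = 0.6045
β_Wren = 0.388 × 29.75% / 21.44% = 0.5384
β_Bellamy = 0.808 × 18.18% / 21.44% = 0.6851
β_Ulmer = 0.138 × 52.54% / 21.44% = 0.3382
β_Ingram = 0.273 × 20.42% / 21.44% = 0.2600
β_Galt = 0.863 × 31.36% / 21.44% = 1.2623
β_P = Σ w_i β_i = 0.24×0.6045 + 0.20×0.5384 + 0.23×0.6851 + 0.04×0.3382 + 0.03×0.2600 + 0.26×1.2623 = 0.7599

0.760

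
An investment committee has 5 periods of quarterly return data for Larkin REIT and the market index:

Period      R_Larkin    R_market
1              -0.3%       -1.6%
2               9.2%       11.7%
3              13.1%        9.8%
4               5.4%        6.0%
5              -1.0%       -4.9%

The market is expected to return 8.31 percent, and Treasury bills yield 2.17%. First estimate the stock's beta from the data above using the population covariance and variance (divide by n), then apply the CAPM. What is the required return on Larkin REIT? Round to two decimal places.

Mean R_i = (-0.3 + 9.2 + 13.1 + 5.4 − 1.0) / 5 = 5.2800%
Mean R_m = (-1.6 + 11.7 + 9.8 + 6.0 − 4.9) / 5 = 4.2000%
Σ(R_i − R̄_i)(R_m − R̄_m) = 162.9200  ⇒  Cov = 162.9200 / 5 = 32.5840
Σ(R_m − R̄_m)² = 207.3000  ⇒  Var(R_m) = 207.3000 / 5 = 41.4600
β = Cov / Var(R_m) = 32.5840 / 41.4600 = 0.7859
MRP = 8.31% − 2.17% = 6.14%
E(R) = R_f + β × MRP = 2.17% + 0.7859 × 6.14% = 7.00%

7.00%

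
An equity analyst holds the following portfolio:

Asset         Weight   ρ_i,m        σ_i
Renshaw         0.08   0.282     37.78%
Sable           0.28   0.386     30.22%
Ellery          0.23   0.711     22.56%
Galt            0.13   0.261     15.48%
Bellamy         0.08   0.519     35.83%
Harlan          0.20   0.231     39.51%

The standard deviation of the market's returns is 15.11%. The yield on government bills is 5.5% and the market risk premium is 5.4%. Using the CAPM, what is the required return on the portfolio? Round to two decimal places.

β_Renshaw = 0.282 × 37.78% / 15.11% = 0.7051
β_Sable = 0.386 × 30.22% / 15.11% = 0.7720
β_Ellery = 0.711 × 22.56% / 15.11% = 1.0616
β_Galt = 0.261 × 15.48% / 15.11% = 0.2674
β_Bellamy = 0.519 × 35.83% / 15.11% = 1.2307
β_Harlan = 0.231 × 39.51% / 15.11% = 0.6040
β_P = Σ w_i β_i = 0.08×0.7051 + 0.28×0.7720 + 0.23×1.0616 + 0.13×0.2674 + 0.08×1.2307 + 0.20×0.6040 = 0.7708
E(R_P) = R_f + β_P × MRP = 5.5% + 0.7708 × 5.4% = 9.66%

9.66%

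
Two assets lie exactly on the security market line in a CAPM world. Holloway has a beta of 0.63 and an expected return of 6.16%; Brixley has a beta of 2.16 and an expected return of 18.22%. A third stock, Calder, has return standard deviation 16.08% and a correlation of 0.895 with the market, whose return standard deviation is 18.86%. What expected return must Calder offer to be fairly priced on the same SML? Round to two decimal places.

MRP = (18.22% − 6.16%) / (2.16 − 0.63) = 7.8824%
R_f = 6.16% − 0.63 × 7.8824% = 1.1941%
β_Calder = ρ·σ_i/σ_m = 0.895 × 16.08 / 18.86 = 0.7631
E(R_Calder) = R_f + β × MRP = 1.1941% + 0.7631 × 7.8824% = 7.21%

7.21%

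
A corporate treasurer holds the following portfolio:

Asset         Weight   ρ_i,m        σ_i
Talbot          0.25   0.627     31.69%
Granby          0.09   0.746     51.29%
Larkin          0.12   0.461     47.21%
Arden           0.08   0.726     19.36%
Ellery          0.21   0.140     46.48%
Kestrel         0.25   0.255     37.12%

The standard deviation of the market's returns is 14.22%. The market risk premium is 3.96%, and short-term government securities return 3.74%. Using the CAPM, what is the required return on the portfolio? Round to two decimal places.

8.16%

β_Talbot = 0.627 × 31.69% / 14.22% = 1.3973
β_Granby = 0.746 × 51.29% / 14.22% = 2.6907
β_Larkin = 0.461 × 47.21% / 14.22% = 1.5305
β_Arden = 0.726 × 19.36% / 14.22% = 0.9884
β_Ellery = 0.140 × 46.48% / 14.22% = 0.4576
β_Kestrel = 0.255 × 37.12% / 14.22% = 0.6657
β_P = Σ w_i β_i = 0.25×1.3973 + 0.09×2.6907 + 0.12×1.5305 + 0.08×0.9884 + 0.21×0.4576 + 0.25×0.6657 = 1.1167
E(R_P) = R_f + β_P × MRP = 3.74% + 1.1167 × 3.96% = 8.16%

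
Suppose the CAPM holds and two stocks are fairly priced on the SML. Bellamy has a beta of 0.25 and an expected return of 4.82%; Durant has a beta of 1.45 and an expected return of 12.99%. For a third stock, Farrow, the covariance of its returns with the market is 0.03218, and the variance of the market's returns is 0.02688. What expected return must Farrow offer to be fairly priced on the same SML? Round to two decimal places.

MRP = (12.99% − 4.82%) / (1.45 − 0.25) = 6.8083%
R_f = 4.82% − 0.25 × 6.8083% = 3.1179%
β_Farrow = Cov / Var(R_m) = 0.03218 / 0.02688 = 1.1972
E(R_Farrow) = R_f + β × MRP = 3.1179% + 1.1972 × 6.8083% = 11.27%

11.27%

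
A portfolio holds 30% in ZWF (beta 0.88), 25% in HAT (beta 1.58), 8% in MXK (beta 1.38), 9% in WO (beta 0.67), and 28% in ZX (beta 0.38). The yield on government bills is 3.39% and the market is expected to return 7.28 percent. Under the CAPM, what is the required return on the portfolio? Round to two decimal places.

7.03%

β_P = Σ w_i β_i = 0.30×0.88 + 0.25×1.58 + 0.08×1.38 + 0.09×0.67 + 0.28×0.38 = 0.9361
MRP = 7.28% − 3.39% = 3.89%
E(R_P) = R_f + β_P × MRP = 3.39% + 0.9361 × 3.89% = 7.03%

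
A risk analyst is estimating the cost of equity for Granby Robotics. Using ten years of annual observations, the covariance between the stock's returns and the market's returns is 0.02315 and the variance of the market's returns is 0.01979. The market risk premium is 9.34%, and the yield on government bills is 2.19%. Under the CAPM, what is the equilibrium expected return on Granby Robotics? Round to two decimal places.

β = Cov(R_i, R_m) / Var(R_m) = 0.02315 / 0.01979 = 1.1698
E(R) = R_f + β × MRP = 2.19% + 1.1698 × 9.34% = 13.12%

13.12%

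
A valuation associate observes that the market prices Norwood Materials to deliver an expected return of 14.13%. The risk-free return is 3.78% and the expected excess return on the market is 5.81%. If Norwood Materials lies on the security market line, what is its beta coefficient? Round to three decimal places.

β = (E(R) − R_f) / MRP = (14.13% − 3.78%) / 5.81% = 10.35% / 5.81% = 1.781

1.781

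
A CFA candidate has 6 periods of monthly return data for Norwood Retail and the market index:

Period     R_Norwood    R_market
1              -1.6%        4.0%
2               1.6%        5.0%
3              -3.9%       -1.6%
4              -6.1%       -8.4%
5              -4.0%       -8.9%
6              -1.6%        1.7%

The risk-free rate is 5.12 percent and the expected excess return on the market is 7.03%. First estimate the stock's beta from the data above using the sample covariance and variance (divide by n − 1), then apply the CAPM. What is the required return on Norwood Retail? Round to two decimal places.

7.80%

Mean R_i = (-1.6 + 1.6 − 3.9 − 6.1 − 4.0 − 1.6) / 6 = -2.6000%
Mean R_m = (4.0 + 5.0 − 1.6 − 8.4 − 8.9 + 1.7) / 6 = -1.3667%
Σ(R_i − R̄_i)(R_m − R̄_m) = 70.6400  ⇒  Cov = 70.6400 / 5 = 14.1280
Σ(R_m − R̄_m)² = 185.0133  ⇒  Var(R_m) = 185.0133 / 5 = 37.0027
β = Cov / Var(R_m) = 14.1280 / 37.0027 = 0.3818
E(R) = R_f + β × MRP = 5.12% + 0.3818 × 7.03% = 7.80%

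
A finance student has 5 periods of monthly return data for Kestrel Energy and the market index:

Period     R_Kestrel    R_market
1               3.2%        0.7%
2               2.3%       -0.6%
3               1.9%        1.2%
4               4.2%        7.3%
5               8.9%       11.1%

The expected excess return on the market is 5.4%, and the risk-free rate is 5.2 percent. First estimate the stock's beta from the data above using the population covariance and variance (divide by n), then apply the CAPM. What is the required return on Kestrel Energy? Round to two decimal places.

Mean R_i = (3.2 + 2.3 + 1.9 + 4.2 + 8.9) / 5 = 4.1000%
Mean R_m = (0.7 − 0.6 + 1.2 + 7.3 + 11.1) / 5 = 3.9400%
Σ(R_i − R̄_i)(R_m − R̄_m) = 51.8200  ⇒  Cov = 51.8200 / 5 = 10.3640
Σ(R_m − R̄_m)² = 101.1720  ⇒  Var(R_m) = 101.1720 / 5 = 20.2344
β = Cov / Var(R_m) = 10.3640 / 20.2344 = 0.5122
E(R) = R_f + β × MRP = 5.2% + 0.5122 × 5.4% = 7.97%

7.97%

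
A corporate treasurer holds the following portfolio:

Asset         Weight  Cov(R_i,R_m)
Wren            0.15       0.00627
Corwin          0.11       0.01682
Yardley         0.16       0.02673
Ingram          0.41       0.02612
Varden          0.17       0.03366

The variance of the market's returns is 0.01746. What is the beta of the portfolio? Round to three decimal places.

1.346

β_Wren = 0.00627 / 0.01746 = 0.3591
β_Corwin = 0.01682 / 0.01746 = 0.9633
β_Yardley = 0.02673 / 0.01746 = 1.5309
β_Ingram = 0.02612 / 0.01746 = 1.4960
β_Varden = 0.03366 / 0.01746 = 1.9278
β_P = Σ w_i β_i = 0.15×0.3591 + 0.11×0.9633 + 0.16×1.5309 + 0.41×1.4960 + 0.17×1.9278 = 1.3459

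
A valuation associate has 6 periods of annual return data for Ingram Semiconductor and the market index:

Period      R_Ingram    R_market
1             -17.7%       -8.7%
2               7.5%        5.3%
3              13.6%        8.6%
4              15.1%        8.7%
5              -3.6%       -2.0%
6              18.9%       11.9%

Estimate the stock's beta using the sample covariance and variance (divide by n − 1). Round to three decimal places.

Mean R_i = (-17.7 + 7.5 + 13.6 + 15.1 − 3.6 + 18.9) / 6 = 5.6333%
Mean R_m = (-8.7 + 5.3 + 8.6 + 8.7 − 2.0 + 11.9) / 6 = 3.9667%
Σ(R_i − R̄_i)(R_m − R̄_m) = 540.1067  ⇒  Cov = 540.1067 / 5 = 108.0213
Σ(R_m − R̄_m)² = 304.6333  ⇒  Var(R_m) = 304.6333 / 5 = 60.9267
β = Cov / Var(R_m) = 108.0213 / 60.9267 = 1.7730

1.773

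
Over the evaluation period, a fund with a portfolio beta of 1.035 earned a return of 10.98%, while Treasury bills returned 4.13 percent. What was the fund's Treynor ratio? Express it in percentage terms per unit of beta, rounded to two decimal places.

6.62%

Treynor = (R_P − R_f) / β_P = (10.98% − 4.13%) / 1.0350 = 6.85% / 1.0350 = 6.62%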